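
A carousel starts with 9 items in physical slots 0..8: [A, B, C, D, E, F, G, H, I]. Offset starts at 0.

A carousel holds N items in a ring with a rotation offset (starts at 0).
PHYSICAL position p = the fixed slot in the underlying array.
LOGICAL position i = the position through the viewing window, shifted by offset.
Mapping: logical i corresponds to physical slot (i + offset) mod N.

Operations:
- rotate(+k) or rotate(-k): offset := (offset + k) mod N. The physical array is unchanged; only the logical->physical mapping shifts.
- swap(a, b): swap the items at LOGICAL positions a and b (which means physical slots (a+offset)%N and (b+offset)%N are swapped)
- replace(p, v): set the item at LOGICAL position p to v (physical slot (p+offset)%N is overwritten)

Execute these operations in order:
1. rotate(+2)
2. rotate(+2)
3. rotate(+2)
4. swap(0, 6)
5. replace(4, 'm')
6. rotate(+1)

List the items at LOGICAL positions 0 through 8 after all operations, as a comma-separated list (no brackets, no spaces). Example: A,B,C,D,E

Answer: H,I,A,m,C,G,E,F,D

Derivation:
After op 1 (rotate(+2)): offset=2, physical=[A,B,C,D,E,F,G,H,I], logical=[C,D,E,F,G,H,I,A,B]
After op 2 (rotate(+2)): offset=4, physical=[A,B,C,D,E,F,G,H,I], logical=[E,F,G,H,I,A,B,C,D]
After op 3 (rotate(+2)): offset=6, physical=[A,B,C,D,E,F,G,H,I], logical=[G,H,I,A,B,C,D,E,F]
After op 4 (swap(0, 6)): offset=6, physical=[A,B,C,G,E,F,D,H,I], logical=[D,H,I,A,B,C,G,E,F]
After op 5 (replace(4, 'm')): offset=6, physical=[A,m,C,G,E,F,D,H,I], logical=[D,H,I,A,m,C,G,E,F]
After op 6 (rotate(+1)): offset=7, physical=[A,m,C,G,E,F,D,H,I], logical=[H,I,A,m,C,G,E,F,D]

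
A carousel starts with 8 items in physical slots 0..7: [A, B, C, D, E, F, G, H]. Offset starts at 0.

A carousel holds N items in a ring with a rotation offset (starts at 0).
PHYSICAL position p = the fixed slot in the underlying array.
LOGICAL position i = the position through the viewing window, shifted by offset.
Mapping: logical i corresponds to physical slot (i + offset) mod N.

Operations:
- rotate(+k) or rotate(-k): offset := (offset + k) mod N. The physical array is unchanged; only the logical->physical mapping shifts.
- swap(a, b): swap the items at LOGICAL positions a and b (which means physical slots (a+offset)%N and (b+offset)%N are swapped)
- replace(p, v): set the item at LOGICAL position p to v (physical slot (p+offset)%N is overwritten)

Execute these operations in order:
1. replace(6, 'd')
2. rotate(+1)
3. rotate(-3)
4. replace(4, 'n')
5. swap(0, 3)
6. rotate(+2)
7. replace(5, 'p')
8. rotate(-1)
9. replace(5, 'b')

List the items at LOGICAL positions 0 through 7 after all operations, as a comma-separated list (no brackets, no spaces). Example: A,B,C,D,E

Answer: H,A,d,n,D,b,p,B

Derivation:
After op 1 (replace(6, 'd')): offset=0, physical=[A,B,C,D,E,F,d,H], logical=[A,B,C,D,E,F,d,H]
After op 2 (rotate(+1)): offset=1, physical=[A,B,C,D,E,F,d,H], logical=[B,C,D,E,F,d,H,A]
After op 3 (rotate(-3)): offset=6, physical=[A,B,C,D,E,F,d,H], logical=[d,H,A,B,C,D,E,F]
After op 4 (replace(4, 'n')): offset=6, physical=[A,B,n,D,E,F,d,H], logical=[d,H,A,B,n,D,E,F]
After op 5 (swap(0, 3)): offset=6, physical=[A,d,n,D,E,F,B,H], logical=[B,H,A,d,n,D,E,F]
After op 6 (rotate(+2)): offset=0, physical=[A,d,n,D,E,F,B,H], logical=[A,d,n,D,E,F,B,H]
After op 7 (replace(5, 'p')): offset=0, physical=[A,d,n,D,E,p,B,H], logical=[A,d,n,D,E,p,B,H]
After op 8 (rotate(-1)): offset=7, physical=[A,d,n,D,E,p,B,H], logical=[H,A,d,n,D,E,p,B]
After op 9 (replace(5, 'b')): offset=7, physical=[A,d,n,D,b,p,B,H], logical=[H,A,d,n,D,b,p,B]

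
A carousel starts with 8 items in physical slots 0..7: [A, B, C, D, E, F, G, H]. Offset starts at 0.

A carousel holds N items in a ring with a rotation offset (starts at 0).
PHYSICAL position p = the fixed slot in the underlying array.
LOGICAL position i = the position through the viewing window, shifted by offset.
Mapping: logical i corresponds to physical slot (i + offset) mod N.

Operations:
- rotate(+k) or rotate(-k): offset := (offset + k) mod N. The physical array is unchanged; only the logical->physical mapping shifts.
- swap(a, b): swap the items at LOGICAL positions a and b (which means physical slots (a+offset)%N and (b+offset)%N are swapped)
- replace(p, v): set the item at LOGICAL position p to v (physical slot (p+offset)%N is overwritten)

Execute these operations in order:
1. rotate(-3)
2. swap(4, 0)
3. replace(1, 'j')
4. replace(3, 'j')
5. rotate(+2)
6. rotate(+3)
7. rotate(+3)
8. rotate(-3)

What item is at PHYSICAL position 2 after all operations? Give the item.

Answer: C

Derivation:
After op 1 (rotate(-3)): offset=5, physical=[A,B,C,D,E,F,G,H], logical=[F,G,H,A,B,C,D,E]
After op 2 (swap(4, 0)): offset=5, physical=[A,F,C,D,E,B,G,H], logical=[B,G,H,A,F,C,D,E]
After op 3 (replace(1, 'j')): offset=5, physical=[A,F,C,D,E,B,j,H], logical=[B,j,H,A,F,C,D,E]
After op 4 (replace(3, 'j')): offset=5, physical=[j,F,C,D,E,B,j,H], logical=[B,j,H,j,F,C,D,E]
After op 5 (rotate(+2)): offset=7, physical=[j,F,C,D,E,B,j,H], logical=[H,j,F,C,D,E,B,j]
After op 6 (rotate(+3)): offset=2, physical=[j,F,C,D,E,B,j,H], logical=[C,D,E,B,j,H,j,F]
After op 7 (rotate(+3)): offset=5, physical=[j,F,C,D,E,B,j,H], logical=[B,j,H,j,F,C,D,E]
After op 8 (rotate(-3)): offset=2, physical=[j,F,C,D,E,B,j,H], logical=[C,D,E,B,j,H,j,F]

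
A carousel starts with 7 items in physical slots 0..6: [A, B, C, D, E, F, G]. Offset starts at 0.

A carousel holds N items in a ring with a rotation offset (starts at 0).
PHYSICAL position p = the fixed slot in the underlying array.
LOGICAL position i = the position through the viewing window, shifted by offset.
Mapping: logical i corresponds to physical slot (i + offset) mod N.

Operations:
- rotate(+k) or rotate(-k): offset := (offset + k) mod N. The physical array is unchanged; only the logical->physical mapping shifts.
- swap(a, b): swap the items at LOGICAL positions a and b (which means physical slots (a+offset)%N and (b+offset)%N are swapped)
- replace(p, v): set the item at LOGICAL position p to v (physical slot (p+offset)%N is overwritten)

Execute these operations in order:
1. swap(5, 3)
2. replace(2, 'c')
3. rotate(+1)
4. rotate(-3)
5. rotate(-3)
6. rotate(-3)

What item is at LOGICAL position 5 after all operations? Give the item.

Answer: E

Derivation:
After op 1 (swap(5, 3)): offset=0, physical=[A,B,C,F,E,D,G], logical=[A,B,C,F,E,D,G]
After op 2 (replace(2, 'c')): offset=0, physical=[A,B,c,F,E,D,G], logical=[A,B,c,F,E,D,G]
After op 3 (rotate(+1)): offset=1, physical=[A,B,c,F,E,D,G], logical=[B,c,F,E,D,G,A]
After op 4 (rotate(-3)): offset=5, physical=[A,B,c,F,E,D,G], logical=[D,G,A,B,c,F,E]
After op 5 (rotate(-3)): offset=2, physical=[A,B,c,F,E,D,G], logical=[c,F,E,D,G,A,B]
After op 6 (rotate(-3)): offset=6, physical=[A,B,c,F,E,D,G], logical=[G,A,B,c,F,E,D]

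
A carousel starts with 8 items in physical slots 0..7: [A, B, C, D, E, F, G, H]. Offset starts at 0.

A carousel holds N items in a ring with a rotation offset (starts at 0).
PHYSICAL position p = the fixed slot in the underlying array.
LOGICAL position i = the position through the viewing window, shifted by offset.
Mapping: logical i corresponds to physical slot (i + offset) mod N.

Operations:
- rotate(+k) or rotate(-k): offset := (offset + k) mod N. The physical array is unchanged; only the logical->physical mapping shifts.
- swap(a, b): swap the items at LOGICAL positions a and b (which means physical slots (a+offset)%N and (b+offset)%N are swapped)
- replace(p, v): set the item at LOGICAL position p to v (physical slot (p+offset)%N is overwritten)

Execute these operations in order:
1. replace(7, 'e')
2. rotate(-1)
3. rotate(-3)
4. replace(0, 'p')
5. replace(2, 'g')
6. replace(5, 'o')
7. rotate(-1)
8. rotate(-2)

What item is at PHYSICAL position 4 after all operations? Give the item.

Answer: p

Derivation:
After op 1 (replace(7, 'e')): offset=0, physical=[A,B,C,D,E,F,G,e], logical=[A,B,C,D,E,F,G,e]
After op 2 (rotate(-1)): offset=7, physical=[A,B,C,D,E,F,G,e], logical=[e,A,B,C,D,E,F,G]
After op 3 (rotate(-3)): offset=4, physical=[A,B,C,D,E,F,G,e], logical=[E,F,G,e,A,B,C,D]
After op 4 (replace(0, 'p')): offset=4, physical=[A,B,C,D,p,F,G,e], logical=[p,F,G,e,A,B,C,D]
After op 5 (replace(2, 'g')): offset=4, physical=[A,B,C,D,p,F,g,e], logical=[p,F,g,e,A,B,C,D]
After op 6 (replace(5, 'o')): offset=4, physical=[A,o,C,D,p,F,g,e], logical=[p,F,g,e,A,o,C,D]
After op 7 (rotate(-1)): offset=3, physical=[A,o,C,D,p,F,g,e], logical=[D,p,F,g,e,A,o,C]
After op 8 (rotate(-2)): offset=1, physical=[A,o,C,D,p,F,g,e], logical=[o,C,D,p,F,g,e,A]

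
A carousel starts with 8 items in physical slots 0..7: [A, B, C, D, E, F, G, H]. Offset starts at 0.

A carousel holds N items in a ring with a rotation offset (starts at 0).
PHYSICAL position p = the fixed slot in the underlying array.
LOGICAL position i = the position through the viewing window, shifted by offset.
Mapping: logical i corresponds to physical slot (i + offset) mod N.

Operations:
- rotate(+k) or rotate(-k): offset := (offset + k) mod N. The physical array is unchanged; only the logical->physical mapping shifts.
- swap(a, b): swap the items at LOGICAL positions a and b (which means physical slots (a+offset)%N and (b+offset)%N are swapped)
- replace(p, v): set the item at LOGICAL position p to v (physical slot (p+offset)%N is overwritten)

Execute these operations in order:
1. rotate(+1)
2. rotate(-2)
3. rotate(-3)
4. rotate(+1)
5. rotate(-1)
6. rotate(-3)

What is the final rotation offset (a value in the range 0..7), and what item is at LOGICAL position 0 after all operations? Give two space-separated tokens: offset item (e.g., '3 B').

After op 1 (rotate(+1)): offset=1, physical=[A,B,C,D,E,F,G,H], logical=[B,C,D,E,F,G,H,A]
After op 2 (rotate(-2)): offset=7, physical=[A,B,C,D,E,F,G,H], logical=[H,A,B,C,D,E,F,G]
After op 3 (rotate(-3)): offset=4, physical=[A,B,C,D,E,F,G,H], logical=[E,F,G,H,A,B,C,D]
After op 4 (rotate(+1)): offset=5, physical=[A,B,C,D,E,F,G,H], logical=[F,G,H,A,B,C,D,E]
After op 5 (rotate(-1)): offset=4, physical=[A,B,C,D,E,F,G,H], logical=[E,F,G,H,A,B,C,D]
After op 6 (rotate(-3)): offset=1, physical=[A,B,C,D,E,F,G,H], logical=[B,C,D,E,F,G,H,A]

Answer: 1 B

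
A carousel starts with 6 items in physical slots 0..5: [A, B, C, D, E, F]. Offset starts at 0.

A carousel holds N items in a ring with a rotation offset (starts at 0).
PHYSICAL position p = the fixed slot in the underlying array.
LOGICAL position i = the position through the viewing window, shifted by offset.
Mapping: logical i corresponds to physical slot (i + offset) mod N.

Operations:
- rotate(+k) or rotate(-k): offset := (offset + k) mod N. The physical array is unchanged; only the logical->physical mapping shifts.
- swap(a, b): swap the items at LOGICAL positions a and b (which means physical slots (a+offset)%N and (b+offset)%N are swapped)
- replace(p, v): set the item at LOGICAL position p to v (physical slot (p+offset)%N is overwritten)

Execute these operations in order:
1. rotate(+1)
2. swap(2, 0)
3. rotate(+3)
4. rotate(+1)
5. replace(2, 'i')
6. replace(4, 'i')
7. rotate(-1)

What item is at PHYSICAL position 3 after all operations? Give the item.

After op 1 (rotate(+1)): offset=1, physical=[A,B,C,D,E,F], logical=[B,C,D,E,F,A]
After op 2 (swap(2, 0)): offset=1, physical=[A,D,C,B,E,F], logical=[D,C,B,E,F,A]
After op 3 (rotate(+3)): offset=4, physical=[A,D,C,B,E,F], logical=[E,F,A,D,C,B]
After op 4 (rotate(+1)): offset=5, physical=[A,D,C,B,E,F], logical=[F,A,D,C,B,E]
After op 5 (replace(2, 'i')): offset=5, physical=[A,i,C,B,E,F], logical=[F,A,i,C,B,E]
After op 6 (replace(4, 'i')): offset=5, physical=[A,i,C,i,E,F], logical=[F,A,i,C,i,E]
After op 7 (rotate(-1)): offset=4, physical=[A,i,C,i,E,F], logical=[E,F,A,i,C,i]

Answer: i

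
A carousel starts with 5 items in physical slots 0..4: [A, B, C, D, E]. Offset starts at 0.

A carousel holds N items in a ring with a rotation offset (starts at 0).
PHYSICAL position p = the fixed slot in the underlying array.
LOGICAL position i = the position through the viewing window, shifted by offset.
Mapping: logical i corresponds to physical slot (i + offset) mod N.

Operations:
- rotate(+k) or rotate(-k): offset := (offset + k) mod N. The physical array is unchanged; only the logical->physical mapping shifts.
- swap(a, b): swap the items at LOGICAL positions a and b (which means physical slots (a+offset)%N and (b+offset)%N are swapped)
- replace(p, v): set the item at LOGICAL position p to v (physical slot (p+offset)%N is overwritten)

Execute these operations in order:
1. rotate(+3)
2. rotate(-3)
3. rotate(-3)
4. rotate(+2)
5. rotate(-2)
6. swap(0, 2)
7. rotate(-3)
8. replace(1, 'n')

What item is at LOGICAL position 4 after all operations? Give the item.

Answer: D

Derivation:
After op 1 (rotate(+3)): offset=3, physical=[A,B,C,D,E], logical=[D,E,A,B,C]
After op 2 (rotate(-3)): offset=0, physical=[A,B,C,D,E], logical=[A,B,C,D,E]
After op 3 (rotate(-3)): offset=2, physical=[A,B,C,D,E], logical=[C,D,E,A,B]
After op 4 (rotate(+2)): offset=4, physical=[A,B,C,D,E], logical=[E,A,B,C,D]
After op 5 (rotate(-2)): offset=2, physical=[A,B,C,D,E], logical=[C,D,E,A,B]
After op 6 (swap(0, 2)): offset=2, physical=[A,B,E,D,C], logical=[E,D,C,A,B]
After op 7 (rotate(-3)): offset=4, physical=[A,B,E,D,C], logical=[C,A,B,E,D]
After op 8 (replace(1, 'n')): offset=4, physical=[n,B,E,D,C], logical=[C,n,B,E,D]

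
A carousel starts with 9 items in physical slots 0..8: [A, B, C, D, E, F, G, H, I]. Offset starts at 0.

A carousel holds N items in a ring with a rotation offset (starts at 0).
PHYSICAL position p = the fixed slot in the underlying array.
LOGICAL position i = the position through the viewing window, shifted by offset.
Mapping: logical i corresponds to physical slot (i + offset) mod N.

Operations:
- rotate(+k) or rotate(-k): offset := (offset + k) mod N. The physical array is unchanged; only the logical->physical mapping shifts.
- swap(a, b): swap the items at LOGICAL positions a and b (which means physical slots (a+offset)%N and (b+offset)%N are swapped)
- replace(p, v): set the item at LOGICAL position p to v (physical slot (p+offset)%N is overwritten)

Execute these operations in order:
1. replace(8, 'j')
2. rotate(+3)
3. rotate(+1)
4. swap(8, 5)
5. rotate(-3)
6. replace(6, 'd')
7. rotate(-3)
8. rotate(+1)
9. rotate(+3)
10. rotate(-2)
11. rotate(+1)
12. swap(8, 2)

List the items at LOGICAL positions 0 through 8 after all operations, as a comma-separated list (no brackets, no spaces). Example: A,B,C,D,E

Answer: B,C,D,E,F,G,d,j,A

Derivation:
After op 1 (replace(8, 'j')): offset=0, physical=[A,B,C,D,E,F,G,H,j], logical=[A,B,C,D,E,F,G,H,j]
After op 2 (rotate(+3)): offset=3, physical=[A,B,C,D,E,F,G,H,j], logical=[D,E,F,G,H,j,A,B,C]
After op 3 (rotate(+1)): offset=4, physical=[A,B,C,D,E,F,G,H,j], logical=[E,F,G,H,j,A,B,C,D]
After op 4 (swap(8, 5)): offset=4, physical=[D,B,C,A,E,F,G,H,j], logical=[E,F,G,H,j,D,B,C,A]
After op 5 (rotate(-3)): offset=1, physical=[D,B,C,A,E,F,G,H,j], logical=[B,C,A,E,F,G,H,j,D]
After op 6 (replace(6, 'd')): offset=1, physical=[D,B,C,A,E,F,G,d,j], logical=[B,C,A,E,F,G,d,j,D]
After op 7 (rotate(-3)): offset=7, physical=[D,B,C,A,E,F,G,d,j], logical=[d,j,D,B,C,A,E,F,G]
After op 8 (rotate(+1)): offset=8, physical=[D,B,C,A,E,F,G,d,j], logical=[j,D,B,C,A,E,F,G,d]
After op 9 (rotate(+3)): offset=2, physical=[D,B,C,A,E,F,G,d,j], logical=[C,A,E,F,G,d,j,D,B]
After op 10 (rotate(-2)): offset=0, physical=[D,B,C,A,E,F,G,d,j], logical=[D,B,C,A,E,F,G,d,j]
After op 11 (rotate(+1)): offset=1, physical=[D,B,C,A,E,F,G,d,j], logical=[B,C,A,E,F,G,d,j,D]
After op 12 (swap(8, 2)): offset=1, physical=[A,B,C,D,E,F,G,d,j], logical=[B,C,D,E,F,G,d,j,A]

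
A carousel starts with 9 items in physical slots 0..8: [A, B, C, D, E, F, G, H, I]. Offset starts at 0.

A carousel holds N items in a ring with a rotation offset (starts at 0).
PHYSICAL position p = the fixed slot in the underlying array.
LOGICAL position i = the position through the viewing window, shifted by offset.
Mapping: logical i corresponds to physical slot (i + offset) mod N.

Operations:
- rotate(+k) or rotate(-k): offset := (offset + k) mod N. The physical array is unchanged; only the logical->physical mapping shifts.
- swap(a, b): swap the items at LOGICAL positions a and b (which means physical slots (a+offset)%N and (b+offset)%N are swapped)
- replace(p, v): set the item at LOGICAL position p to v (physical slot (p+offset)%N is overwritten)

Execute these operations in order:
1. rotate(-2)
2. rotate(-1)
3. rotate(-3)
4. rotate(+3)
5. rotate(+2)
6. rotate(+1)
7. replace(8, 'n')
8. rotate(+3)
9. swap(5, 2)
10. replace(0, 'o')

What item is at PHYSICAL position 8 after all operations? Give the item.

After op 1 (rotate(-2)): offset=7, physical=[A,B,C,D,E,F,G,H,I], logical=[H,I,A,B,C,D,E,F,G]
After op 2 (rotate(-1)): offset=6, physical=[A,B,C,D,E,F,G,H,I], logical=[G,H,I,A,B,C,D,E,F]
After op 3 (rotate(-3)): offset=3, physical=[A,B,C,D,E,F,G,H,I], logical=[D,E,F,G,H,I,A,B,C]
After op 4 (rotate(+3)): offset=6, physical=[A,B,C,D,E,F,G,H,I], logical=[G,H,I,A,B,C,D,E,F]
After op 5 (rotate(+2)): offset=8, physical=[A,B,C,D,E,F,G,H,I], logical=[I,A,B,C,D,E,F,G,H]
After op 6 (rotate(+1)): offset=0, physical=[A,B,C,D,E,F,G,H,I], logical=[A,B,C,D,E,F,G,H,I]
After op 7 (replace(8, 'n')): offset=0, physical=[A,B,C,D,E,F,G,H,n], logical=[A,B,C,D,E,F,G,H,n]
After op 8 (rotate(+3)): offset=3, physical=[A,B,C,D,E,F,G,H,n], logical=[D,E,F,G,H,n,A,B,C]
After op 9 (swap(5, 2)): offset=3, physical=[A,B,C,D,E,n,G,H,F], logical=[D,E,n,G,H,F,A,B,C]
After op 10 (replace(0, 'o')): offset=3, physical=[A,B,C,o,E,n,G,H,F], logical=[o,E,n,G,H,F,A,B,C]

Answer: F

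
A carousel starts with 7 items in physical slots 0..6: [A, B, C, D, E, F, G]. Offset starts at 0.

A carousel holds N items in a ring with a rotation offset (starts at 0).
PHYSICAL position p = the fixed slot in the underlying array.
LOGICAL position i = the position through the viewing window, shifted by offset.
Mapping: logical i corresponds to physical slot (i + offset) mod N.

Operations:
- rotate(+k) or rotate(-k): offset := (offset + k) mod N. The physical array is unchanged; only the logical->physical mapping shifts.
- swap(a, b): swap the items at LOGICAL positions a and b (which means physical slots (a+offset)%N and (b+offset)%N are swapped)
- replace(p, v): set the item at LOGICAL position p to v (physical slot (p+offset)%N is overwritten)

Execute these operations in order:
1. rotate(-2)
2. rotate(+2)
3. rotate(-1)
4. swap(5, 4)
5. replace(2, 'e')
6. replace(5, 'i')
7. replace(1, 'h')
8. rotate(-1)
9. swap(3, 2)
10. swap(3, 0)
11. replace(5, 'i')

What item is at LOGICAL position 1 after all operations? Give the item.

Answer: G

Derivation:
After op 1 (rotate(-2)): offset=5, physical=[A,B,C,D,E,F,G], logical=[F,G,A,B,C,D,E]
After op 2 (rotate(+2)): offset=0, physical=[A,B,C,D,E,F,G], logical=[A,B,C,D,E,F,G]
After op 3 (rotate(-1)): offset=6, physical=[A,B,C,D,E,F,G], logical=[G,A,B,C,D,E,F]
After op 4 (swap(5, 4)): offset=6, physical=[A,B,C,E,D,F,G], logical=[G,A,B,C,E,D,F]
After op 5 (replace(2, 'e')): offset=6, physical=[A,e,C,E,D,F,G], logical=[G,A,e,C,E,D,F]
After op 6 (replace(5, 'i')): offset=6, physical=[A,e,C,E,i,F,G], logical=[G,A,e,C,E,i,F]
After op 7 (replace(1, 'h')): offset=6, physical=[h,e,C,E,i,F,G], logical=[G,h,e,C,E,i,F]
After op 8 (rotate(-1)): offset=5, physical=[h,e,C,E,i,F,G], logical=[F,G,h,e,C,E,i]
After op 9 (swap(3, 2)): offset=5, physical=[e,h,C,E,i,F,G], logical=[F,G,e,h,C,E,i]
After op 10 (swap(3, 0)): offset=5, physical=[e,F,C,E,i,h,G], logical=[h,G,e,F,C,E,i]
After op 11 (replace(5, 'i')): offset=5, physical=[e,F,C,i,i,h,G], logical=[h,G,e,F,C,i,i]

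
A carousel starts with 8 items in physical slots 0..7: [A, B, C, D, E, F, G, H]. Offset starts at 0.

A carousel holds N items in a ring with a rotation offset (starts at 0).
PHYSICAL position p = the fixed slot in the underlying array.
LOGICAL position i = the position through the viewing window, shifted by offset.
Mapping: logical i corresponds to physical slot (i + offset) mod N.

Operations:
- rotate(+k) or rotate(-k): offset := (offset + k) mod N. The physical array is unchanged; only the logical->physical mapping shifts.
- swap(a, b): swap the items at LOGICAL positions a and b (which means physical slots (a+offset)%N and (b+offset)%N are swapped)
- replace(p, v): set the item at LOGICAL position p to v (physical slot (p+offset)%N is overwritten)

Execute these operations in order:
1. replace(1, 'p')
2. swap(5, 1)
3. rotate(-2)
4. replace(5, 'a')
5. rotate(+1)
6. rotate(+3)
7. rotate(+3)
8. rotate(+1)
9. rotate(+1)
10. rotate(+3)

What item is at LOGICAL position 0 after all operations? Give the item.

After op 1 (replace(1, 'p')): offset=0, physical=[A,p,C,D,E,F,G,H], logical=[A,p,C,D,E,F,G,H]
After op 2 (swap(5, 1)): offset=0, physical=[A,F,C,D,E,p,G,H], logical=[A,F,C,D,E,p,G,H]
After op 3 (rotate(-2)): offset=6, physical=[A,F,C,D,E,p,G,H], logical=[G,H,A,F,C,D,E,p]
After op 4 (replace(5, 'a')): offset=6, physical=[A,F,C,a,E,p,G,H], logical=[G,H,A,F,C,a,E,p]
After op 5 (rotate(+1)): offset=7, physical=[A,F,C,a,E,p,G,H], logical=[H,A,F,C,a,E,p,G]
After op 6 (rotate(+3)): offset=2, physical=[A,F,C,a,E,p,G,H], logical=[C,a,E,p,G,H,A,F]
After op 7 (rotate(+3)): offset=5, physical=[A,F,C,a,E,p,G,H], logical=[p,G,H,A,F,C,a,E]
After op 8 (rotate(+1)): offset=6, physical=[A,F,C,a,E,p,G,H], logical=[G,H,A,F,C,a,E,p]
After op 9 (rotate(+1)): offset=7, physical=[A,F,C,a,E,p,G,H], logical=[H,A,F,C,a,E,p,G]
After op 10 (rotate(+3)): offset=2, physical=[A,F,C,a,E,p,G,H], logical=[C,a,E,p,G,H,A,F]

Answer: C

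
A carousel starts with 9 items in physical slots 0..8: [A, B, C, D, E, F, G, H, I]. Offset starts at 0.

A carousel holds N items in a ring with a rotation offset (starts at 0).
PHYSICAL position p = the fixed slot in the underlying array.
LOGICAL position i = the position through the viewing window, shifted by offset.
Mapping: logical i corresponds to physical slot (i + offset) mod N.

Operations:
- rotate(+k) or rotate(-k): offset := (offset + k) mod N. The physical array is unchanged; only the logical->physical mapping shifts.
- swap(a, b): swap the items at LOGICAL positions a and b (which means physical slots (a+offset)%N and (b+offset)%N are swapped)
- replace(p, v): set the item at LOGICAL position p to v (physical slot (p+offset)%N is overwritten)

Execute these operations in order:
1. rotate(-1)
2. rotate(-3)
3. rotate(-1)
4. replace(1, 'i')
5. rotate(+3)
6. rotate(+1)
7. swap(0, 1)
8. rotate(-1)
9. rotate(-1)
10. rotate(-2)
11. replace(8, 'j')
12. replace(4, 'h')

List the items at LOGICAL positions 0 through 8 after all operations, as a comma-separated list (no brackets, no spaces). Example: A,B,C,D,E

Answer: E,i,G,H,h,I,B,C,j

Derivation:
After op 1 (rotate(-1)): offset=8, physical=[A,B,C,D,E,F,G,H,I], logical=[I,A,B,C,D,E,F,G,H]
After op 2 (rotate(-3)): offset=5, physical=[A,B,C,D,E,F,G,H,I], logical=[F,G,H,I,A,B,C,D,E]
After op 3 (rotate(-1)): offset=4, physical=[A,B,C,D,E,F,G,H,I], logical=[E,F,G,H,I,A,B,C,D]
After op 4 (replace(1, 'i')): offset=4, physical=[A,B,C,D,E,i,G,H,I], logical=[E,i,G,H,I,A,B,C,D]
After op 5 (rotate(+3)): offset=7, physical=[A,B,C,D,E,i,G,H,I], logical=[H,I,A,B,C,D,E,i,G]
After op 6 (rotate(+1)): offset=8, physical=[A,B,C,D,E,i,G,H,I], logical=[I,A,B,C,D,E,i,G,H]
After op 7 (swap(0, 1)): offset=8, physical=[I,B,C,D,E,i,G,H,A], logical=[A,I,B,C,D,E,i,G,H]
After op 8 (rotate(-1)): offset=7, physical=[I,B,C,D,E,i,G,H,A], logical=[H,A,I,B,C,D,E,i,G]
After op 9 (rotate(-1)): offset=6, physical=[I,B,C,D,E,i,G,H,A], logical=[G,H,A,I,B,C,D,E,i]
After op 10 (rotate(-2)): offset=4, physical=[I,B,C,D,E,i,G,H,A], logical=[E,i,G,H,A,I,B,C,D]
After op 11 (replace(8, 'j')): offset=4, physical=[I,B,C,j,E,i,G,H,A], logical=[E,i,G,H,A,I,B,C,j]
After op 12 (replace(4, 'h')): offset=4, physical=[I,B,C,j,E,i,G,H,h], logical=[E,i,G,H,h,I,B,C,j]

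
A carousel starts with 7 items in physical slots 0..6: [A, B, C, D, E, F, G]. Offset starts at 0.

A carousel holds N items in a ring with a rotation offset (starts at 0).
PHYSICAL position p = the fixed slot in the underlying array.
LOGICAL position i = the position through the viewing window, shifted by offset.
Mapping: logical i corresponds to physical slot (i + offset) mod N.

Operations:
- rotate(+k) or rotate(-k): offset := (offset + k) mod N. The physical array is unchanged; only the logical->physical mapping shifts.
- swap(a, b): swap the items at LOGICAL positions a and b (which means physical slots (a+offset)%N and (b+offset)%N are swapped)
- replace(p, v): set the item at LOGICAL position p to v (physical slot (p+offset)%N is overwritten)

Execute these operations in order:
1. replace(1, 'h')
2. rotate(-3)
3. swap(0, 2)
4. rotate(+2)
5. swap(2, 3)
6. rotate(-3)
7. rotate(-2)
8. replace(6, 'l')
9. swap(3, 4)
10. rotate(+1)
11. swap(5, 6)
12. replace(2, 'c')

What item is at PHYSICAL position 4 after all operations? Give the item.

Answer: c

Derivation:
After op 1 (replace(1, 'h')): offset=0, physical=[A,h,C,D,E,F,G], logical=[A,h,C,D,E,F,G]
After op 2 (rotate(-3)): offset=4, physical=[A,h,C,D,E,F,G], logical=[E,F,G,A,h,C,D]
After op 3 (swap(0, 2)): offset=4, physical=[A,h,C,D,G,F,E], logical=[G,F,E,A,h,C,D]
After op 4 (rotate(+2)): offset=6, physical=[A,h,C,D,G,F,E], logical=[E,A,h,C,D,G,F]
After op 5 (swap(2, 3)): offset=6, physical=[A,C,h,D,G,F,E], logical=[E,A,C,h,D,G,F]
After op 6 (rotate(-3)): offset=3, physical=[A,C,h,D,G,F,E], logical=[D,G,F,E,A,C,h]
After op 7 (rotate(-2)): offset=1, physical=[A,C,h,D,G,F,E], logical=[C,h,D,G,F,E,A]
After op 8 (replace(6, 'l')): offset=1, physical=[l,C,h,D,G,F,E], logical=[C,h,D,G,F,E,l]
After op 9 (swap(3, 4)): offset=1, physical=[l,C,h,D,F,G,E], logical=[C,h,D,F,G,E,l]
After op 10 (rotate(+1)): offset=2, physical=[l,C,h,D,F,G,E], logical=[h,D,F,G,E,l,C]
After op 11 (swap(5, 6)): offset=2, physical=[C,l,h,D,F,G,E], logical=[h,D,F,G,E,C,l]
After op 12 (replace(2, 'c')): offset=2, physical=[C,l,h,D,c,G,E], logical=[h,D,c,G,E,C,l]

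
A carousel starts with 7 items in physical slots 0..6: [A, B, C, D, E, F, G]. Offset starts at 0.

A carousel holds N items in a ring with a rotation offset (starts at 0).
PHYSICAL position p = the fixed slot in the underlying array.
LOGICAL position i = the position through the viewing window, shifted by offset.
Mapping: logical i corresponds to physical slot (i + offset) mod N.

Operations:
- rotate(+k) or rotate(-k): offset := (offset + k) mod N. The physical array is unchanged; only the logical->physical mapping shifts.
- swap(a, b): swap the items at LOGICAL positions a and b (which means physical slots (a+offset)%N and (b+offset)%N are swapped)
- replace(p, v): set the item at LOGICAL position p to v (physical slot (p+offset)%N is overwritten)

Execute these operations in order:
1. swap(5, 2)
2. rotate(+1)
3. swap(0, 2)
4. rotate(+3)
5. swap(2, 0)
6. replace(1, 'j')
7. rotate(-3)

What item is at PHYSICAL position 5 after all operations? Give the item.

After op 1 (swap(5, 2)): offset=0, physical=[A,B,F,D,E,C,G], logical=[A,B,F,D,E,C,G]
After op 2 (rotate(+1)): offset=1, physical=[A,B,F,D,E,C,G], logical=[B,F,D,E,C,G,A]
After op 3 (swap(0, 2)): offset=1, physical=[A,D,F,B,E,C,G], logical=[D,F,B,E,C,G,A]
After op 4 (rotate(+3)): offset=4, physical=[A,D,F,B,E,C,G], logical=[E,C,G,A,D,F,B]
After op 5 (swap(2, 0)): offset=4, physical=[A,D,F,B,G,C,E], logical=[G,C,E,A,D,F,B]
After op 6 (replace(1, 'j')): offset=4, physical=[A,D,F,B,G,j,E], logical=[G,j,E,A,D,F,B]
After op 7 (rotate(-3)): offset=1, physical=[A,D,F,B,G,j,E], logical=[D,F,B,G,j,E,A]

Answer: j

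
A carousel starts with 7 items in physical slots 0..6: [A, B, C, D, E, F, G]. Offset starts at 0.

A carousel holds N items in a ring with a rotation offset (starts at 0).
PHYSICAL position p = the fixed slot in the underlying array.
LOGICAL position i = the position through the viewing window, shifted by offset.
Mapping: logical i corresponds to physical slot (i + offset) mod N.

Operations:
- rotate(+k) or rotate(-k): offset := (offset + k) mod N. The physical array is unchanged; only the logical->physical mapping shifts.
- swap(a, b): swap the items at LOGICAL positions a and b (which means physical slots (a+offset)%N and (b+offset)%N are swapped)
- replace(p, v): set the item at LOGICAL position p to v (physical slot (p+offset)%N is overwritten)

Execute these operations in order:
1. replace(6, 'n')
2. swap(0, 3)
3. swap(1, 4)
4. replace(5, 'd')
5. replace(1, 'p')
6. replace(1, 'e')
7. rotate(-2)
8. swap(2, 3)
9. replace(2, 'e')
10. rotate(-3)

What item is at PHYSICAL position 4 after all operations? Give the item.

After op 1 (replace(6, 'n')): offset=0, physical=[A,B,C,D,E,F,n], logical=[A,B,C,D,E,F,n]
After op 2 (swap(0, 3)): offset=0, physical=[D,B,C,A,E,F,n], logical=[D,B,C,A,E,F,n]
After op 3 (swap(1, 4)): offset=0, physical=[D,E,C,A,B,F,n], logical=[D,E,C,A,B,F,n]
After op 4 (replace(5, 'd')): offset=0, physical=[D,E,C,A,B,d,n], logical=[D,E,C,A,B,d,n]
After op 5 (replace(1, 'p')): offset=0, physical=[D,p,C,A,B,d,n], logical=[D,p,C,A,B,d,n]
After op 6 (replace(1, 'e')): offset=0, physical=[D,e,C,A,B,d,n], logical=[D,e,C,A,B,d,n]
After op 7 (rotate(-2)): offset=5, physical=[D,e,C,A,B,d,n], logical=[d,n,D,e,C,A,B]
After op 8 (swap(2, 3)): offset=5, physical=[e,D,C,A,B,d,n], logical=[d,n,e,D,C,A,B]
After op 9 (replace(2, 'e')): offset=5, physical=[e,D,C,A,B,d,n], logical=[d,n,e,D,C,A,B]
After op 10 (rotate(-3)): offset=2, physical=[e,D,C,A,B,d,n], logical=[C,A,B,d,n,e,D]

Answer: B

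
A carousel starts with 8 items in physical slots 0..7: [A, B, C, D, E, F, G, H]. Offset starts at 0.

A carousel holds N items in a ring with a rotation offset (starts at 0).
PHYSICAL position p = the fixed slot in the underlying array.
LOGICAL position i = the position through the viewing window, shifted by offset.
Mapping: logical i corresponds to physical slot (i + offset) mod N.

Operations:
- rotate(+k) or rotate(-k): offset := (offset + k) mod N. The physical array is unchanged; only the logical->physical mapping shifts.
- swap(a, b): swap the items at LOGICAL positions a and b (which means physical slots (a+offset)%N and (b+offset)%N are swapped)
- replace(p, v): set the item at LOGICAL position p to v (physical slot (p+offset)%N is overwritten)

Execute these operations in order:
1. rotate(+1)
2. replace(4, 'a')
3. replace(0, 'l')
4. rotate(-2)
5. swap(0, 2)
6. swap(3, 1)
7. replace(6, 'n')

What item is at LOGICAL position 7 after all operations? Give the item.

Answer: G

Derivation:
After op 1 (rotate(+1)): offset=1, physical=[A,B,C,D,E,F,G,H], logical=[B,C,D,E,F,G,H,A]
After op 2 (replace(4, 'a')): offset=1, physical=[A,B,C,D,E,a,G,H], logical=[B,C,D,E,a,G,H,A]
After op 3 (replace(0, 'l')): offset=1, physical=[A,l,C,D,E,a,G,H], logical=[l,C,D,E,a,G,H,A]
After op 4 (rotate(-2)): offset=7, physical=[A,l,C,D,E,a,G,H], logical=[H,A,l,C,D,E,a,G]
After op 5 (swap(0, 2)): offset=7, physical=[A,H,C,D,E,a,G,l], logical=[l,A,H,C,D,E,a,G]
After op 6 (swap(3, 1)): offset=7, physical=[C,H,A,D,E,a,G,l], logical=[l,C,H,A,D,E,a,G]
After op 7 (replace(6, 'n')): offset=7, physical=[C,H,A,D,E,n,G,l], logical=[l,C,H,A,D,E,n,G]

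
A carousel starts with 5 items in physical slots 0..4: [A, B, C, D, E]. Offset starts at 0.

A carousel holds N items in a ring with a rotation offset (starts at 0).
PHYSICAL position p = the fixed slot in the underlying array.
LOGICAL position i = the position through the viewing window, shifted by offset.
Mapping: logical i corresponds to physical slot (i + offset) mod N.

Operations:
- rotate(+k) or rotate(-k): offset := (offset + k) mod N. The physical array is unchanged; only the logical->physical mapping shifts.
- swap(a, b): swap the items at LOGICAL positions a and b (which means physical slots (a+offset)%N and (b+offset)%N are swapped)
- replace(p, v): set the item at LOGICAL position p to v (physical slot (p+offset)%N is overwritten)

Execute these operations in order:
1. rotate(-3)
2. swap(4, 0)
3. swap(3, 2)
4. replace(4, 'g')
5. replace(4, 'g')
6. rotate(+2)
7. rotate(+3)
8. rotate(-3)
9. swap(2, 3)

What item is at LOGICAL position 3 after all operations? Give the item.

After op 1 (rotate(-3)): offset=2, physical=[A,B,C,D,E], logical=[C,D,E,A,B]
After op 2 (swap(4, 0)): offset=2, physical=[A,C,B,D,E], logical=[B,D,E,A,C]
After op 3 (swap(3, 2)): offset=2, physical=[E,C,B,D,A], logical=[B,D,A,E,C]
After op 4 (replace(4, 'g')): offset=2, physical=[E,g,B,D,A], logical=[B,D,A,E,g]
After op 5 (replace(4, 'g')): offset=2, physical=[E,g,B,D,A], logical=[B,D,A,E,g]
After op 6 (rotate(+2)): offset=4, physical=[E,g,B,D,A], logical=[A,E,g,B,D]
After op 7 (rotate(+3)): offset=2, physical=[E,g,B,D,A], logical=[B,D,A,E,g]
After op 8 (rotate(-3)): offset=4, physical=[E,g,B,D,A], logical=[A,E,g,B,D]
After op 9 (swap(2, 3)): offset=4, physical=[E,B,g,D,A], logical=[A,E,B,g,D]

Answer: g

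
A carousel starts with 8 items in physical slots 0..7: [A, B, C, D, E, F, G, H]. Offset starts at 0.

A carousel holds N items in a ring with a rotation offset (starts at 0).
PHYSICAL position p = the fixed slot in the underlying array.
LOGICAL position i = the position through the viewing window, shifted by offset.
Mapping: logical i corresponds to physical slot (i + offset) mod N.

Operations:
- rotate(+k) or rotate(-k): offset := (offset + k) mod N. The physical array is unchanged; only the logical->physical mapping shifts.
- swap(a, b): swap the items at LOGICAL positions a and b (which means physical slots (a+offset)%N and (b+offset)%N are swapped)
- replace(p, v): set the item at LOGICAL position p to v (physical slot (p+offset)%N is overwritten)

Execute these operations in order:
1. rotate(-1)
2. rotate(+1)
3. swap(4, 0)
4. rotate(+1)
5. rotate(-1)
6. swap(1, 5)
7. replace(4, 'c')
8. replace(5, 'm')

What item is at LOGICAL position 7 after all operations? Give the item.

After op 1 (rotate(-1)): offset=7, physical=[A,B,C,D,E,F,G,H], logical=[H,A,B,C,D,E,F,G]
After op 2 (rotate(+1)): offset=0, physical=[A,B,C,D,E,F,G,H], logical=[A,B,C,D,E,F,G,H]
After op 3 (swap(4, 0)): offset=0, physical=[E,B,C,D,A,F,G,H], logical=[E,B,C,D,A,F,G,H]
After op 4 (rotate(+1)): offset=1, physical=[E,B,C,D,A,F,G,H], logical=[B,C,D,A,F,G,H,E]
After op 5 (rotate(-1)): offset=0, physical=[E,B,C,D,A,F,G,H], logical=[E,B,C,D,A,F,G,H]
After op 6 (swap(1, 5)): offset=0, physical=[E,F,C,D,A,B,G,H], logical=[E,F,C,D,A,B,G,H]
After op 7 (replace(4, 'c')): offset=0, physical=[E,F,C,D,c,B,G,H], logical=[E,F,C,D,c,B,G,H]
After op 8 (replace(5, 'm')): offset=0, physical=[E,F,C,D,c,m,G,H], logical=[E,F,C,D,c,m,G,H]

Answer: H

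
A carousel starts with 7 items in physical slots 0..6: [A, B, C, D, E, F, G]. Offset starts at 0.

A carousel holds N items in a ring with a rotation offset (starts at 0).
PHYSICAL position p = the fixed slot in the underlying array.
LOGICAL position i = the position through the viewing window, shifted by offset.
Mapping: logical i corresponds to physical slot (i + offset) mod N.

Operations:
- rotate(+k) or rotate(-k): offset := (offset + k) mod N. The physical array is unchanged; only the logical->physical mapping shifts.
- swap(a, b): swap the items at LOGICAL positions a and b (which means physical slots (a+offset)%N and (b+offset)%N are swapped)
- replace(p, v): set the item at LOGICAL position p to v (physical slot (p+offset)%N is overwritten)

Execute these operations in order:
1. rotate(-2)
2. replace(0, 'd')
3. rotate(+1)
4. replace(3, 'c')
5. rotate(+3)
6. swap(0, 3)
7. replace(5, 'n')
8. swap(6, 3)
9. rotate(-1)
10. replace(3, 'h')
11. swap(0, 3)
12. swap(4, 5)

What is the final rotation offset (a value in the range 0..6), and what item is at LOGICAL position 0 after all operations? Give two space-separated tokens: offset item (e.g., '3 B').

After op 1 (rotate(-2)): offset=5, physical=[A,B,C,D,E,F,G], logical=[F,G,A,B,C,D,E]
After op 2 (replace(0, 'd')): offset=5, physical=[A,B,C,D,E,d,G], logical=[d,G,A,B,C,D,E]
After op 3 (rotate(+1)): offset=6, physical=[A,B,C,D,E,d,G], logical=[G,A,B,C,D,E,d]
After op 4 (replace(3, 'c')): offset=6, physical=[A,B,c,D,E,d,G], logical=[G,A,B,c,D,E,d]
After op 5 (rotate(+3)): offset=2, physical=[A,B,c,D,E,d,G], logical=[c,D,E,d,G,A,B]
After op 6 (swap(0, 3)): offset=2, physical=[A,B,d,D,E,c,G], logical=[d,D,E,c,G,A,B]
After op 7 (replace(5, 'n')): offset=2, physical=[n,B,d,D,E,c,G], logical=[d,D,E,c,G,n,B]
After op 8 (swap(6, 3)): offset=2, physical=[n,c,d,D,E,B,G], logical=[d,D,E,B,G,n,c]
After op 9 (rotate(-1)): offset=1, physical=[n,c,d,D,E,B,G], logical=[c,d,D,E,B,G,n]
After op 10 (replace(3, 'h')): offset=1, physical=[n,c,d,D,h,B,G], logical=[c,d,D,h,B,G,n]
After op 11 (swap(0, 3)): offset=1, physical=[n,h,d,D,c,B,G], logical=[h,d,D,c,B,G,n]
After op 12 (swap(4, 5)): offset=1, physical=[n,h,d,D,c,G,B], logical=[h,d,D,c,G,B,n]

Answer: 1 h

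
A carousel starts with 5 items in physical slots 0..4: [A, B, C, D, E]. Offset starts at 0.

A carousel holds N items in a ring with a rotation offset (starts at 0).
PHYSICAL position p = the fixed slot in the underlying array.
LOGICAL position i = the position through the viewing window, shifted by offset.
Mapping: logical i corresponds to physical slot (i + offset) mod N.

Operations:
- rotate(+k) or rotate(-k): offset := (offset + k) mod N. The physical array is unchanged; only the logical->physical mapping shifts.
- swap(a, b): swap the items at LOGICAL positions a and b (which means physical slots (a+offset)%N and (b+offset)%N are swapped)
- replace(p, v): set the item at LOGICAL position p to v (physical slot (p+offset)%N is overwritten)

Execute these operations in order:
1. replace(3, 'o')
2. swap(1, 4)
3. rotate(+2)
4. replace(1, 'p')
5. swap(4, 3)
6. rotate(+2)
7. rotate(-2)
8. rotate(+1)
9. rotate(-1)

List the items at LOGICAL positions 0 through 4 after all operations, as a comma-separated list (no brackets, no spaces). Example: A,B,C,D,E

Answer: C,p,B,E,A

Derivation:
After op 1 (replace(3, 'o')): offset=0, physical=[A,B,C,o,E], logical=[A,B,C,o,E]
After op 2 (swap(1, 4)): offset=0, physical=[A,E,C,o,B], logical=[A,E,C,o,B]
After op 3 (rotate(+2)): offset=2, physical=[A,E,C,o,B], logical=[C,o,B,A,E]
After op 4 (replace(1, 'p')): offset=2, physical=[A,E,C,p,B], logical=[C,p,B,A,E]
After op 5 (swap(4, 3)): offset=2, physical=[E,A,C,p,B], logical=[C,p,B,E,A]
After op 6 (rotate(+2)): offset=4, physical=[E,A,C,p,B], logical=[B,E,A,C,p]
After op 7 (rotate(-2)): offset=2, physical=[E,A,C,p,B], logical=[C,p,B,E,A]
After op 8 (rotate(+1)): offset=3, physical=[E,A,C,p,B], logical=[p,B,E,A,C]
After op 9 (rotate(-1)): offset=2, physical=[E,A,C,p,B], logical=[C,p,B,E,A]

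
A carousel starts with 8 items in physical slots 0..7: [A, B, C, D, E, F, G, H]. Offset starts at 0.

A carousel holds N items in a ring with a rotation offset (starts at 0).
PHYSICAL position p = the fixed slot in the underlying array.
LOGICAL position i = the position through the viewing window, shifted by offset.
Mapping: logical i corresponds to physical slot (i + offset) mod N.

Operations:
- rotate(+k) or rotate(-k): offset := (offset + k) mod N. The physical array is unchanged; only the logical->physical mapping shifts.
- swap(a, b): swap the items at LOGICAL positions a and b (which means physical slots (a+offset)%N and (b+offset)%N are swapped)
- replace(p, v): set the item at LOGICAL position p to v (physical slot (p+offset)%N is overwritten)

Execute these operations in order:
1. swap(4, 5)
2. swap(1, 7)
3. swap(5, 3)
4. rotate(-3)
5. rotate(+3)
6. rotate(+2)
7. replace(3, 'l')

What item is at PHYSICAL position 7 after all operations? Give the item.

After op 1 (swap(4, 5)): offset=0, physical=[A,B,C,D,F,E,G,H], logical=[A,B,C,D,F,E,G,H]
After op 2 (swap(1, 7)): offset=0, physical=[A,H,C,D,F,E,G,B], logical=[A,H,C,D,F,E,G,B]
After op 3 (swap(5, 3)): offset=0, physical=[A,H,C,E,F,D,G,B], logical=[A,H,C,E,F,D,G,B]
After op 4 (rotate(-3)): offset=5, physical=[A,H,C,E,F,D,G,B], logical=[D,G,B,A,H,C,E,F]
After op 5 (rotate(+3)): offset=0, physical=[A,H,C,E,F,D,G,B], logical=[A,H,C,E,F,D,G,B]
After op 6 (rotate(+2)): offset=2, physical=[A,H,C,E,F,D,G,B], logical=[C,E,F,D,G,B,A,H]
After op 7 (replace(3, 'l')): offset=2, physical=[A,H,C,E,F,l,G,B], logical=[C,E,F,l,G,B,A,H]

Answer: B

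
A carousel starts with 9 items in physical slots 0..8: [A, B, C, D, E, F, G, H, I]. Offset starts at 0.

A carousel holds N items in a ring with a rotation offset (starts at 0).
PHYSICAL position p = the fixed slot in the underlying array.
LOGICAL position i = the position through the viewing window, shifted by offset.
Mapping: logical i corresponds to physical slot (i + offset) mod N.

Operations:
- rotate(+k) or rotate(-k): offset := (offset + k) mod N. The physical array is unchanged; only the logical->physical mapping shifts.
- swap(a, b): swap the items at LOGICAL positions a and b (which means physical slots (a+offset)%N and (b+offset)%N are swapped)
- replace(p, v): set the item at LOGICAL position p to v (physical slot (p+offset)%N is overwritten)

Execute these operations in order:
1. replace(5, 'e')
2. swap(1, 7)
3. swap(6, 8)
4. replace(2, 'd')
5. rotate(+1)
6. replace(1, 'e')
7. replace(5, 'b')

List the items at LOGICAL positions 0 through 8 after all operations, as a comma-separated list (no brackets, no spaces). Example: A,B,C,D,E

After op 1 (replace(5, 'e')): offset=0, physical=[A,B,C,D,E,e,G,H,I], logical=[A,B,C,D,E,e,G,H,I]
After op 2 (swap(1, 7)): offset=0, physical=[A,H,C,D,E,e,G,B,I], logical=[A,H,C,D,E,e,G,B,I]
After op 3 (swap(6, 8)): offset=0, physical=[A,H,C,D,E,e,I,B,G], logical=[A,H,C,D,E,e,I,B,G]
After op 4 (replace(2, 'd')): offset=0, physical=[A,H,d,D,E,e,I,B,G], logical=[A,H,d,D,E,e,I,B,G]
After op 5 (rotate(+1)): offset=1, physical=[A,H,d,D,E,e,I,B,G], logical=[H,d,D,E,e,I,B,G,A]
After op 6 (replace(1, 'e')): offset=1, physical=[A,H,e,D,E,e,I,B,G], logical=[H,e,D,E,e,I,B,G,A]
After op 7 (replace(5, 'b')): offset=1, physical=[A,H,e,D,E,e,b,B,G], logical=[H,e,D,E,e,b,B,G,A]

Answer: H,e,D,E,e,b,B,G,A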